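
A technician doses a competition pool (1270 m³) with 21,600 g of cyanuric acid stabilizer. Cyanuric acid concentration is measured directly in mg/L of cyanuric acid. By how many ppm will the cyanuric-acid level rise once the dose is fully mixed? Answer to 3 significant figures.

Volume: 1270 m³ = 1,270,000 L.
Rise: 21,600 g / 1,270,000 L × 1000 = 17.01 mg/L.

17.0 ppm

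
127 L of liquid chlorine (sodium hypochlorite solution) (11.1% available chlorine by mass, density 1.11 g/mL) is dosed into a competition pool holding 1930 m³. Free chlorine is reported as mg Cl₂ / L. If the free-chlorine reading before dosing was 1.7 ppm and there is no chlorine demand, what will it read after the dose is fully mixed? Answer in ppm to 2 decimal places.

Volume: 1930 m³ = 1,930,000 L.
Mass of solution: 127 L × 1000 mL/L × 1.11 g/mL = 141,000 g.
Available chlorine delivered: 141,000 g × 0.111 = 15,650 g as Cl₂.
Concentration rise: 15,650 g / 1,930,000 L = 8.108 mg/L = 8.11 ppm.
Final FC: 1.7 + 8.11 = 9.81 ppm.

9.81 ppm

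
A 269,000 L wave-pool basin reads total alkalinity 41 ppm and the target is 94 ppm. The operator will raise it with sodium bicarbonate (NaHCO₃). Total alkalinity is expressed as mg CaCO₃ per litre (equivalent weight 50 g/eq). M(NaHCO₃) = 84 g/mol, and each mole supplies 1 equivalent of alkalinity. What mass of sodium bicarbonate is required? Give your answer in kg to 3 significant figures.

24.0 kg

Alkalinity to add: (94 − 41) = 53 mg/L as CaCO₃ × 269,000 L = 14,260 g as CaCO₃.
Equivalents: 14,260 g ÷ 50 g/eq = 285.1 eq.
NaHCO₃ supplies 1 eq per mole → 285.1 mol.
Mass: 285.1 mol × 84 g/mol = 23,950 g.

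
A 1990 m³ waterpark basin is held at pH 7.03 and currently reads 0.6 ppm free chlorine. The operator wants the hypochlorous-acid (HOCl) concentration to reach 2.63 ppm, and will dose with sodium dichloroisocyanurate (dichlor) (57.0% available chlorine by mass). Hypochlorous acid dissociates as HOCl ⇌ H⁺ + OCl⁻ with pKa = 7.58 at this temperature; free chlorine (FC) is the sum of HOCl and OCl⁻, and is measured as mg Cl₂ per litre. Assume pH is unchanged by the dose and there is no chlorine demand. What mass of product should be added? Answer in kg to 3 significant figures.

Volume: 1990 m³ = 1,990,000 L.
[OCl⁻]/[HOCl] = 10^(pH − pKa) = 10^(7.03 − 7.58) = 0.2818; fraction as HOCl = 1/(1 + 0.2818) = 0.7801.
Free chlorine required for 2.63 ppm HOCl: 2.63 / 0.7801 = 3.371 ppm.
FC to add: 3.371 − 0.6 = 2.771 mg/L as Cl₂.
Cl₂ equivalent: 2.771 mg/L × 1,990,000 L = 5515 g.
Product at 57.0% available Cl: 5515 / 0.57 = 9675 g.

9.68 kg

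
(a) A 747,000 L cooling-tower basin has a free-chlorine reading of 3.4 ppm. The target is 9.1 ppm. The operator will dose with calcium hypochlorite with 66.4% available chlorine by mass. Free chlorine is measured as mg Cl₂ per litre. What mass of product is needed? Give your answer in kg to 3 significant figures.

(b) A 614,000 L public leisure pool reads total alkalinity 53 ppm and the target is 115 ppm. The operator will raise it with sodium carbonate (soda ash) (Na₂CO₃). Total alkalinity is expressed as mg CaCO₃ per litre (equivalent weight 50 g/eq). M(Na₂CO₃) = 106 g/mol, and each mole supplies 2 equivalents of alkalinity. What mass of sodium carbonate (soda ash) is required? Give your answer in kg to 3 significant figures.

(a) Chlorine deficit: 9.1 − 3.4 = 5.7 ppm = 5.7 mg/L as Cl₂.
(a) Cl₂ equivalent needed: 5.7 mg/L × 747,000 L = 4,258,000 mg = 4258 g.
(a) Product at 66.4% available chlorine: 4258 / 0.664 = 6412 g.

(b) Alkalinity to add: (115 − 53) = 62 mg/L as CaCO₃ × 614,000 L = 38,070 g as CaCO₃.
(b) Equivalents: 38,070 g ÷ 50 g/eq = 761.4 eq.
(b) Each mole of Na₂CO₃ supplies 2 eq, so 761.4 / 2 = 380.7 mol.
(b) Mass: 380.7 mol × 106 g/mol = 40,350 g.

(a) 6.41 kg; (b) 40.4 kg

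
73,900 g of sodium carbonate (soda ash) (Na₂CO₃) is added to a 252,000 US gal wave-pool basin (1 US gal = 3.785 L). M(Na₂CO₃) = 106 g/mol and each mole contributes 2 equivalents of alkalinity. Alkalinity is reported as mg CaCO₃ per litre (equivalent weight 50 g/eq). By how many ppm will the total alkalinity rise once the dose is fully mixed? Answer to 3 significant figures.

Volume: 252,000 US gal × 3.785 L/gal = 953,820 L.
Moles of Na₂CO₃: 73,900 g ÷ 106 g/mol = 697.2 mol → 1394 eq of alkalinity.
As CaCO₃: 1394 eq × 50 g/eq = 69,720 g.
Rise: 69,720 g / 953,820 L × 1000 = 73.09 mg/L.

73.1 ppm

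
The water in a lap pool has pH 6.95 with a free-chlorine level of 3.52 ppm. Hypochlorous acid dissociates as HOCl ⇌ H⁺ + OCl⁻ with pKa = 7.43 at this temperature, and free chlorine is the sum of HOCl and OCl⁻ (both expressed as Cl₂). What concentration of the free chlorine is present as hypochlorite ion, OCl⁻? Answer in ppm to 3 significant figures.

[OCl⁻]/[HOCl] = 10^(pH − pKa) = 10^(6.95 − 7.43) = 10^-0.48 = 0.3311.
Fraction as HOCl = 1 / (1 + 0.3311) = 0.7512.
OCl⁻ = (1 − 0.7512) × 3.52 ppm = 0.8756 ppm.

0.876 ppm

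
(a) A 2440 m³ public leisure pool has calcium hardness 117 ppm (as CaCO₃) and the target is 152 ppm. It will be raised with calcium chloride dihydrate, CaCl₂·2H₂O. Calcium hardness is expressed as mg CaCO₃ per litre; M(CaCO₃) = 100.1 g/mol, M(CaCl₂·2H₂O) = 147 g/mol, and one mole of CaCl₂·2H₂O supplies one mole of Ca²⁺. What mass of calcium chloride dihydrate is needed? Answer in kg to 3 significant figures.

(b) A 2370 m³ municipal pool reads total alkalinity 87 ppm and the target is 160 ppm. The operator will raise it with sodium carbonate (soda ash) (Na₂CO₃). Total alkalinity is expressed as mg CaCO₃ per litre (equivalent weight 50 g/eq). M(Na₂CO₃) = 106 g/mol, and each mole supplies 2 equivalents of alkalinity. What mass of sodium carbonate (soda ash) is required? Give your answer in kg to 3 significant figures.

(a) Volume: 2440 m³ = 2,440,000 L.
(a) Hardness to add: (152 − 117) = 35 mg/L as CaCO₃ × 2,440,000 L = 85,400 g as CaCO₃.
(a) Moles of Ca²⁺ (1 mol Ca²⁺ ≡ 1 mol CaCO₃): 85,400 / 100.1 g/mol = 853.1 mol.
(a) Mass of CaCl₂·2H₂O: 853.1 × 147 = 125,400 g.

(b) Volume: 2370 m³ = 2,370,000 L.
(b) Alkalinity to add: (160 − 87) = 73 mg/L as CaCO₃ × 2,370,000 L = 173,000 g as CaCO₃.
(b) Equivalents: 173,000 g ÷ 50 g/eq = 3460 eq.
(b) Each mole of Na₂CO₃ supplies 2 eq, so 3460 / 2 = 1730 mol.
(b) Mass: 1730 mol × 106 g/mol = 183,400 g.

(a) 125 kg; (b) 183 kg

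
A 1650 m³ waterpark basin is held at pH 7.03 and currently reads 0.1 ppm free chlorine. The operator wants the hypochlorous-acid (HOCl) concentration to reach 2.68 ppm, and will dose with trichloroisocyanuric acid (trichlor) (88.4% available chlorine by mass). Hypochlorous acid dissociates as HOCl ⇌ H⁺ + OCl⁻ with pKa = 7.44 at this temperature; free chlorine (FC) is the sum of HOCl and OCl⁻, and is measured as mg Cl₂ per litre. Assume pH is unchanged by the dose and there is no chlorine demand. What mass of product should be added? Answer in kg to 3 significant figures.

Volume: 1650 m³ = 1,650,000 L.
[OCl⁻]/[HOCl] = 10^(pH − pKa) = 10^(7.03 − 7.44) = 0.389; fraction as HOCl = 1/(1 + 0.389) = 0.7199.
Free chlorine required for 2.68 ppm HOCl: 2.68 / 0.7199 = 3.723 ppm.
FC to add: 3.723 − 0.1 = 3.623 mg/L as Cl₂.
Cl₂ equivalent: 3.623 mg/L × 1,650,000 L = 5977 g.
Product at 88.4% available Cl: 5977 / 0.884 = 6762 g.

6.76 kg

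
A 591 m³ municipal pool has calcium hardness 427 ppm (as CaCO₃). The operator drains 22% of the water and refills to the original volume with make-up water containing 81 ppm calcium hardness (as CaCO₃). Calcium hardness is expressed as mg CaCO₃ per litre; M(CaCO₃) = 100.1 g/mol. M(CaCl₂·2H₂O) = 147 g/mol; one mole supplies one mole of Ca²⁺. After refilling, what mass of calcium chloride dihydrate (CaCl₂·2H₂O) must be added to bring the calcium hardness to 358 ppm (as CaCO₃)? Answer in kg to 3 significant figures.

6.18 kg

Volume: 591 m³ = 591,000 L.
After draining 22% and refilling: 427 × 0.78 + 81 × 0.22 = 350.88 ppm.
Deficit to target: 358 − 350.88 = 7.12 mg/L.
As CaCO₃: 7.12 mg/L × 591,000 L = 4208 g; ÷ 100.1 = 42.04 mol Ca²⁺.
Mass: 42.04 × 147 = 6179 g.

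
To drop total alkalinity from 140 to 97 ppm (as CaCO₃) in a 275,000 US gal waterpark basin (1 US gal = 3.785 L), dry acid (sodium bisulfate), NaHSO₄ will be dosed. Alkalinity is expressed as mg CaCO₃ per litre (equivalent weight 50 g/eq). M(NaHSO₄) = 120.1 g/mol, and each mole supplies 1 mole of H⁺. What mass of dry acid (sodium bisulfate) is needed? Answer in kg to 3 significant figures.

108 kg

Volume: 275,000 US gal × 3.785 L/gal = 1,040,875 L.
Alkalinity to neutralize: (140 − 97) = 43 mg/L as CaCO₃ × 1,040,875 L = 44,760 g as CaCO₃.
Equivalents of H⁺ required: 44,760 ÷ 50 g/eq = 895.2 eq = 895.2 mol NaHSO₄.
Mass of NaHSO₄: 895.2 × 120.1 = 107,500 g.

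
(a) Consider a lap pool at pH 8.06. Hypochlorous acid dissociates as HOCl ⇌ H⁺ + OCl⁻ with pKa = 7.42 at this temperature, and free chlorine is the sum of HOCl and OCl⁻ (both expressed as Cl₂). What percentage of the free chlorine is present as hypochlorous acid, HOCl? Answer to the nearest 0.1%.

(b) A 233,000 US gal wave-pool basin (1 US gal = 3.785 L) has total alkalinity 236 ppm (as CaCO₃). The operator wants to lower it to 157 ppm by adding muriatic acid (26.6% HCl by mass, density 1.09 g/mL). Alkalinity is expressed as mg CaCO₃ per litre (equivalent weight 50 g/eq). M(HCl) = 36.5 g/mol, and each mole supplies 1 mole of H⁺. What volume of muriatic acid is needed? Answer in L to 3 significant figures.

(a) 18.6%; (b) 175 L

(a) [OCl⁻]/[HOCl] = 10^(pH − pKa) = 10^(8.06 − 7.42) = 10^0.64 = 4.365.
(a) Fraction as HOCl = 1 / (1 + 4.365) = 0.1864.

(b) Volume: 233,000 US gal × 3.785 L/gal = 881,905 L.
(b) Alkalinity to neutralize: (236 − 157) = 79 mg/L as CaCO₃ × 881,905 L = 69,670 g as CaCO₃.
(b) Equivalents of H⁺ required: 69,670 ÷ 50 g/eq = 1393 eq = 1393 mol HCl.
(b) Mass of HCl: 1393 × 36.5 = 50,860 g.
(b) Mass of 26.6% solution: 50,860 / 0.266 = 191,200 g.
(b) Volume: 191,200 g ÷ 1.09 g/mL = 175,400 mL.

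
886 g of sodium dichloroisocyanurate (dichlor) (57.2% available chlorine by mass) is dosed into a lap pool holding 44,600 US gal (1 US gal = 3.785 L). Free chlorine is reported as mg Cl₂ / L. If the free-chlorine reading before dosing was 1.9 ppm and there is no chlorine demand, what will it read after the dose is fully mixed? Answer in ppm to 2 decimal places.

4.90 ppm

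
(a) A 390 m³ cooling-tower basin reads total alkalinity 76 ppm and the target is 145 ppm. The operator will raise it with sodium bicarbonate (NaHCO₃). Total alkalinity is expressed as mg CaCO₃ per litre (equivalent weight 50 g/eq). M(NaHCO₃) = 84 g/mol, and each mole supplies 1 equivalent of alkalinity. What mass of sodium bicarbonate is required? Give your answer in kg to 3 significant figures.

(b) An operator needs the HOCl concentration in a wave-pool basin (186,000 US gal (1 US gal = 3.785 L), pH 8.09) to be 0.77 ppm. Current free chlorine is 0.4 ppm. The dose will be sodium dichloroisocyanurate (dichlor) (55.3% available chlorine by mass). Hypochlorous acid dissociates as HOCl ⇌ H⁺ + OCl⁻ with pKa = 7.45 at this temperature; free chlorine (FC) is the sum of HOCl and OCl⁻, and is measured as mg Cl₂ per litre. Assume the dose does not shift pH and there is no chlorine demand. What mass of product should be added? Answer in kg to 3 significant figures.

(a) Volume: 390 m³ = 390,000 L.
(a) Alkalinity to add: (145 − 76) = 69 mg/L as CaCO₃ × 390,000 L = 26,910 g as CaCO₃.
(a) Equivalents: 26,910 g ÷ 50 g/eq = 538.2 eq.
(a) NaHCO₃ supplies 1 eq per mole → 538.2 mol.
(a) Mass: 538.2 mol × 84 g/mol = 45,210 g.

(b) Volume: 186,000 US gal × 3.785 L/gal = 704,010 L.
(b) [OCl⁻]/[HOCl] = 10^(pH − pKa) = 10^(8.09 − 7.45) = 4.365; fraction as HOCl = 1/(1 + 4.365) = 0.1864.
(b) Free chlorine required for 0.77 ppm HOCl: 0.77 / 0.1864 = 4.131 ppm.
(b) FC to add: 4.131 − 0.4 = 3.731 mg/L as Cl₂.
(b) Cl₂ equivalent: 3.731 mg/L × 704,010 L = 2627 g.
(b) Product at 55.3% available Cl: 2627 / 0.553 = 4750 g.

(a) 45.2 kg; (b) 4.75 kg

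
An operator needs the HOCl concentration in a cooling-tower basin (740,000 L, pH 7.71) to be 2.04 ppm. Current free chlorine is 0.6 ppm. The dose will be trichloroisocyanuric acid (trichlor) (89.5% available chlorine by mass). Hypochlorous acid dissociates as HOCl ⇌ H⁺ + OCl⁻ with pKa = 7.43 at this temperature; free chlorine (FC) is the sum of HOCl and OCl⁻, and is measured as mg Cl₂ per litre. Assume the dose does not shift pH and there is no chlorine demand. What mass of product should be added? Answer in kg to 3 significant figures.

[OCl⁻]/[HOCl] = 10^(pH − pKa) = 10^(7.71 − 7.43) = 1.905; fraction as HOCl = 1/(1 + 1.905) = 0.3442.
Free chlorine required for 2.04 ppm HOCl: 2.04 / 0.3442 = 5.927 ppm.
FC to add: 5.927 − 0.6 = 5.327 mg/L as Cl₂.
Cl₂ equivalent: 5.327 mg/L × 740,000 L = 3942 g.
Product at 89.5% available Cl: 3942 / 0.895 = 4405 g.

4.40 kg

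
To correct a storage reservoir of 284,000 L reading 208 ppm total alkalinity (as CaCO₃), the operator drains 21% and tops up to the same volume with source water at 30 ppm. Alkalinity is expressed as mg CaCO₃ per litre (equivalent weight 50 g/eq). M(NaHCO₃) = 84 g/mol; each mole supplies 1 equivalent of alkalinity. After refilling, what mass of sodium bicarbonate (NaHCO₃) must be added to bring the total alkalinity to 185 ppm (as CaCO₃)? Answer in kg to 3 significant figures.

After draining 21% and refilling: 208 × 0.79 + 30 × 0.21 = 170.62 ppm.
Deficit to target: 185 − 170.62 = 14.38 mg/L.
As CaCO₃: 14.38 mg/L × 284,000 L = 4084 g; ÷ 50 g/eq ÷ 1 = 81.68 mol NaHCO₃.
Mass: 81.68 × 84 = 6861 g.

6.86 kg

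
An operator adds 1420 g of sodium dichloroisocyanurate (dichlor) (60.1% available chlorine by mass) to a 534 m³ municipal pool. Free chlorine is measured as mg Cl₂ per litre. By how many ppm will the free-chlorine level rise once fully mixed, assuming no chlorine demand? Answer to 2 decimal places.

1.60 ppm

Volume: 534 m³ = 534,000 L.
Available chlorine delivered: 1420 g × 0.601 = 853.4 g as Cl₂.
Concentration rise: 853.4 g / 534,000 L = 1.598 mg/L = 1.60 ppm.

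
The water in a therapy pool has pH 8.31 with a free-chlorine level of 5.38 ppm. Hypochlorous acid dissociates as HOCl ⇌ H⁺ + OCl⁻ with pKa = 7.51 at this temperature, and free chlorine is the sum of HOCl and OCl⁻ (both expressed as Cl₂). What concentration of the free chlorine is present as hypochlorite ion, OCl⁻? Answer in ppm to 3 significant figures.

[OCl⁻]/[HOCl] = 10^(pH − pKa) = 10^(8.31 − 7.51) = 10^0.80 = 6.31.
Fraction as HOCl = 1 / (1 + 6.31) = 0.1368.
OCl⁻ = (1 − 0.1368) × 5.38 ppm = 4.644 ppm.

4.64 ppm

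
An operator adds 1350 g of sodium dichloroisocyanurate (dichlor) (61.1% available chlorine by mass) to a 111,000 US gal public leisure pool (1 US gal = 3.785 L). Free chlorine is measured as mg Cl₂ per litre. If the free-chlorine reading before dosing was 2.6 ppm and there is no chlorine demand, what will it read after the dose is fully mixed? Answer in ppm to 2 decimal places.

Volume: 111,000 US gal × 3.785 L/gal = 420,135 L.
Available chlorine delivered: 1350 g × 0.611 = 824.9 g as Cl₂.
Concentration rise: 824.9 g / 420,135 L = 1.963 mg/L = 1.96 ppm.
Final FC: 2.6 + 1.96 = 4.56 ppm.

4.56 ppm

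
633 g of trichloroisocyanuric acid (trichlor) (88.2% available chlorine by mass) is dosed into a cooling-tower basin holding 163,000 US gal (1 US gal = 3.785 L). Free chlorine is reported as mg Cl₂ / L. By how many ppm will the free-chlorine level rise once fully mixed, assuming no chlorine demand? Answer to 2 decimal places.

0.90 ppm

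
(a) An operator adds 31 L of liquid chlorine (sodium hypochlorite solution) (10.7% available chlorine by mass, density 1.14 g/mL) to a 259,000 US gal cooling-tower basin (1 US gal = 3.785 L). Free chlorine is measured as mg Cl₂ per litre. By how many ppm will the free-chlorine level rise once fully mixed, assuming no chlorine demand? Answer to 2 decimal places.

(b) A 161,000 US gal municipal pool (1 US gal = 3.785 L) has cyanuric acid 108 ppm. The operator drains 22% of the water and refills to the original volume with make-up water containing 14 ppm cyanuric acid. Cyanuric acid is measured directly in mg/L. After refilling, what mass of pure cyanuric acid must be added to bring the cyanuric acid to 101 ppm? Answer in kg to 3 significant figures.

(a) 3.86 ppm; (b) 8.34 kg

(a) Volume: 259,000 US gal × 3.785 L/gal = 980,315 L.
(a) Mass of solution: 31 L × 1000 mL/L × 1.14 g/mL = 35,340 g.
(a) Available chlorine delivered: 35,340 g × 0.107 = 3781 g as Cl₂.
(a) Concentration rise: 3781 g / 980,315 L = 3.857 mg/L = 3.86 ppm.

(b) Volume: 161,000 US gal × 3.785 L/gal = 609,385 L.
(b) After draining 22% and refilling: 108 × 0.78 + 14 × 0.22 = 87.32 ppm.
(b) Deficit to target: 101 − 87.32 = 13.68 mg/L.
(b) Mass: 13.68 mg/L × 609,385 L = 8336 g cyanuric acid.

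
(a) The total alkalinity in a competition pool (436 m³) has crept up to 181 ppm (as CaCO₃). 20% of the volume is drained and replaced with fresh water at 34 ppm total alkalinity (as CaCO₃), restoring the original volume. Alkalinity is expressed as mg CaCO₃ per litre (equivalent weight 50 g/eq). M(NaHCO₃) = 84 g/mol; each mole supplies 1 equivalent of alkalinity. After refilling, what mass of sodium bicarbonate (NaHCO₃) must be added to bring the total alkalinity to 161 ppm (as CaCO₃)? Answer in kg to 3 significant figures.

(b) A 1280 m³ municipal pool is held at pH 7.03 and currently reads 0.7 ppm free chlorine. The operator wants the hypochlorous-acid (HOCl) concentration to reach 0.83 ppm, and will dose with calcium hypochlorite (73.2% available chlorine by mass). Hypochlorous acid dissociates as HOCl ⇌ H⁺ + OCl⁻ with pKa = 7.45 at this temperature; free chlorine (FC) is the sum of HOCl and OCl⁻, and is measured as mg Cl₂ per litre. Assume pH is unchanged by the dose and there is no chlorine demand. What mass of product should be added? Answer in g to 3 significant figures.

(a) 6.89 kg; (b) 779 g

(a) Volume: 436 m³ = 436,000 L.
(a) After draining 20% and refilling: 181 × 0.80 + 34 × 0.20 = 151.6 ppm.
(a) Deficit to target: 161 − 151.6 = 9.4 mg/L.
(a) As CaCO₃: 9.4 mg/L × 436,000 L = 4098 g; ÷ 50 g/eq ÷ 1 = 81.97 mol NaHCO₃.
(a) Mass: 81.97 × 84 = 6885 g.

(b) Volume: 1280 m³ = 1,280,000 L.
(b) [OCl⁻]/[HOCl] = 10^(pH − pKa) = 10^(7.03 − 7.45) = 0.3802; fraction as HOCl = 1/(1 + 0.3802) = 0.7245.
(b) Free chlorine required for 0.83 ppm HOCl: 0.83 / 0.7245 = 1.146 ppm.
(b) FC to add: 1.146 − 0.7 = 0.4456 mg/L as Cl₂.
(b) Cl₂ equivalent: 0.4456 mg/L × 1,280,000 L = 570.3 g.
(b) Product at 73.2% available Cl: 570.3 / 0.732 = 779.1 g.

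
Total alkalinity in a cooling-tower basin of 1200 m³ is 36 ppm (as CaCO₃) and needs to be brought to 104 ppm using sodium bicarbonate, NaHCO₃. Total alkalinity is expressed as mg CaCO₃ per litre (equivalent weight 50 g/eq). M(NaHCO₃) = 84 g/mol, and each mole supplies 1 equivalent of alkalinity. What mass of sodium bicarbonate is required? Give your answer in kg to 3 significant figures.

Volume: 1200 m³ = 1,200,000 L.
Alkalinity to add: (104 − 36) = 68 mg/L as CaCO₃ × 1,200,000 L = 81,600 g as CaCO₃.
Equivalents: 81,600 g ÷ 50 g/eq = 1632 eq.
NaHCO₃ supplies 1 eq per mole → 1632 mol.
Mass: 1632 mol × 84 g/mol = 137,100 g.

137 kg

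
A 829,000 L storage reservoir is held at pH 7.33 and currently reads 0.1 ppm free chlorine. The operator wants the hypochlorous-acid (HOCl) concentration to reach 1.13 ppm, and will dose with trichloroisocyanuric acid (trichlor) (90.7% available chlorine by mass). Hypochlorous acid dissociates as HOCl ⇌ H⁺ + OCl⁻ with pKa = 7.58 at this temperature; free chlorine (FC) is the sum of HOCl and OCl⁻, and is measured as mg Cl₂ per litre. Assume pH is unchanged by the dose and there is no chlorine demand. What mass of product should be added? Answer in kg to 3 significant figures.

1.52 kg

[OCl⁻]/[HOCl] = 10^(pH − pKa) = 10^(7.33 − 7.58) = 0.5623; fraction as HOCl = 1/(1 + 0.5623) = 0.6401.
Free chlorine required for 1.13 ppm HOCl: 1.13 / 0.6401 = 1.765 ppm.
FC to add: 1.765 − 0.1 = 1.665 mg/L as Cl₂.
Cl₂ equivalent: 1.665 mg/L × 829,000 L = 1381 g.
Product at 90.7% available Cl: 1381 / 0.907 = 1522 g.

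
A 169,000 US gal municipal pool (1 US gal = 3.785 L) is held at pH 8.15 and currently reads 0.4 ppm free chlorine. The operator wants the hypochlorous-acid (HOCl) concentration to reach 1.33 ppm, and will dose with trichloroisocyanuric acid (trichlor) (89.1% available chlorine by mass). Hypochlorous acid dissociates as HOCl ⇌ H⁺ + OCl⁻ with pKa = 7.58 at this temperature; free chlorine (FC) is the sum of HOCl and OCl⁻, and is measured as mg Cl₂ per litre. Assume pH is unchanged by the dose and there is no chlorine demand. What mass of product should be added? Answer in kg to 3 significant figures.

4.22 kg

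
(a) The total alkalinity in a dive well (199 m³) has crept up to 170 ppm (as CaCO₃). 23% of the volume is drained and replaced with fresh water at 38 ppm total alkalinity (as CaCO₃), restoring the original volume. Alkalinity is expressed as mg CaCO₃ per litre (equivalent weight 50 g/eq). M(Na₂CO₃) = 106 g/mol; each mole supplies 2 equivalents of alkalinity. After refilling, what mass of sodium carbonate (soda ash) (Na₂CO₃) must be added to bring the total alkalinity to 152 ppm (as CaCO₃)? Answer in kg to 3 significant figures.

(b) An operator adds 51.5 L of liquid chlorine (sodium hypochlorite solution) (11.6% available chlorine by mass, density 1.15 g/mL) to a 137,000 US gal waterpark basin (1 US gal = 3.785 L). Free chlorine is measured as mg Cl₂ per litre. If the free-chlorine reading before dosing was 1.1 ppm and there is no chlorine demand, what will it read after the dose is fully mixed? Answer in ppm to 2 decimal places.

(a) Volume: 199 m³ = 199,000 L.
(a) After draining 23% and refilling: 170 × 0.77 + 38 × 0.23 = 139.64 ppm.
(a) Deficit to target: 152 − 139.64 = 12.36 mg/L.
(a) As CaCO₃: 12.36 mg/L × 199,000 L = 2460 g; ÷ 50 g/eq ÷ 2 = 24.6 mol Na₂CO₃.
(a) Mass: 24.6 × 106 = 2607 g.

(b) Volume: 137,000 US gal × 3.785 L/gal = 518,545 L.
(b) Mass of solution: 51.5 L × 1000 mL/L × 1.15 g/mL = 59,220 g.
(b) Available chlorine delivered: 59,220 g × 0.116 = 6870 g as Cl₂.
(b) Concentration rise: 6870 g / 518,545 L = 13.25 mg/L = 13.25 ppm.
(b) Final FC: 1.1 + 13.25 = 14.35 ppm.

(a) 2.61 kg; (b) 14.35 ppm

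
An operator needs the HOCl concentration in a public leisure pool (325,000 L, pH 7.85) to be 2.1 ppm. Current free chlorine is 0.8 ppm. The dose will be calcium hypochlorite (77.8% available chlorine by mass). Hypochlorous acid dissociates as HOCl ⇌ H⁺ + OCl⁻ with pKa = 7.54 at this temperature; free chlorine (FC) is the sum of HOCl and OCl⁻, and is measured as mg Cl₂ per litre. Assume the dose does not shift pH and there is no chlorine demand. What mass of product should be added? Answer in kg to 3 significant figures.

2.33 kg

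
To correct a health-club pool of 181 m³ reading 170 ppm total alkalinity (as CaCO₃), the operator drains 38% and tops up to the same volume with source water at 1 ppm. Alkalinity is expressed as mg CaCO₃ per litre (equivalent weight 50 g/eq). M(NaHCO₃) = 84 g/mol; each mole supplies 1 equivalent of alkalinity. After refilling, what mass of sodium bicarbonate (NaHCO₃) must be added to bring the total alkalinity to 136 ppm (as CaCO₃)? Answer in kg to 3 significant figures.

9.19 kg

Volume: 181 m³ = 181,000 L.
After draining 38% and refilling: 170 × 0.62 + 1 × 0.38 = 105.78 ppm.
Deficit to target: 136 − 105.78 = 30.22 mg/L.
As CaCO₃: 30.22 mg/L × 181,000 L = 5470 g; ÷ 50 g/eq ÷ 1 = 109.4 mol NaHCO₃.
Mass: 109.4 × 84 = 9189 g.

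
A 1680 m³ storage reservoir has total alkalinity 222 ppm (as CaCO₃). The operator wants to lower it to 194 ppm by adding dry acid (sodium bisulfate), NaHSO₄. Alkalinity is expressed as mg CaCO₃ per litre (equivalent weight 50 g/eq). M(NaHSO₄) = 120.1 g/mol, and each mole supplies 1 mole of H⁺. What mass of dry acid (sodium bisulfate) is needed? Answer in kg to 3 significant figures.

Volume: 1680 m³ = 1,680,000 L.
Alkalinity to neutralize: (222 − 194) = 28 mg/L as CaCO₃ × 1,680,000 L = 47,040 g as CaCO₃.
Equivalents of H⁺ required: 47,040 ÷ 50 g/eq = 940.8 eq = 940.8 mol NaHSO₄.
Mass of NaHSO₄: 940.8 × 120.1 = 113,000 g.

113 kg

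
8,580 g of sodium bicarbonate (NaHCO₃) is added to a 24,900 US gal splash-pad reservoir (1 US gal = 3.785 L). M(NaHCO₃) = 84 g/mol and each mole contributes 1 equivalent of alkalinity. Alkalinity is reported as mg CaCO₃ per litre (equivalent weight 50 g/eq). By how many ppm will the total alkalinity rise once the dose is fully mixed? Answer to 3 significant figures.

54.2 ppm

Volume: 24,900 US gal × 3.785 L/gal = 94,246 L.
Moles of NaHCO₃: 8,580 g ÷ 84 g/mol = 102.1 mol → 102.1 eq of alkalinity.
As CaCO₃: 102.1 eq × 50 g/eq = 5107 g.
Rise: 5107 g / 94,246 L × 1000 = 54.19 mg/L.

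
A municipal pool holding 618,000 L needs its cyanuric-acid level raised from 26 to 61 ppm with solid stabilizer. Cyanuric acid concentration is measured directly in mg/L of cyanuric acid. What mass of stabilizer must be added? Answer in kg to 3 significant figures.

21.6 kg

CYA to add: (61 − 26) = 35 mg/L × 618,000 L = 21,630 g cyanuric acid.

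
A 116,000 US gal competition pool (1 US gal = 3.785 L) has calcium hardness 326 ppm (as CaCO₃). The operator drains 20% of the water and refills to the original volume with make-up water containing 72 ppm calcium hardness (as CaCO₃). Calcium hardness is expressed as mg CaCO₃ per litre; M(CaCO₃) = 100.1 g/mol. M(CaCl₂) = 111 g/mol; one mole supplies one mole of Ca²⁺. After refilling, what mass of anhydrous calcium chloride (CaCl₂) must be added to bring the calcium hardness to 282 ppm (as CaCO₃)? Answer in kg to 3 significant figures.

3.31 kg

Volume: 116,000 US gal × 3.785 L/gal = 439,060 L.
After draining 20% and refilling: 326 × 0.80 + 72 × 0.20 = 275.2 ppm.
Deficit to target: 282 − 275.2 = 6.8 mg/L.
As CaCO₃: 6.8 mg/L × 439,060 L = 2986 g; ÷ 100.1 = 29.83 mol Ca²⁺.
Mass: 29.83 × 111 = 3311 g.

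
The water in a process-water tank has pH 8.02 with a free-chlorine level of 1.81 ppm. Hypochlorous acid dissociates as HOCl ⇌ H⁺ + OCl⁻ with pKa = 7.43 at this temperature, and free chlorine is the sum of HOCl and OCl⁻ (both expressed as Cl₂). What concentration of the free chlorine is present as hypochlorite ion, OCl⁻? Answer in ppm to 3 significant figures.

1.44 ppm

[OCl⁻]/[HOCl] = 10^(pH − pKa) = 10^(8.02 − 7.43) = 10^0.59 = 3.89.
Fraction as HOCl = 1 / (1 + 3.89) = 0.2045.
OCl⁻ = (1 − 0.2045) × 1.81 ppm = 1.44 ppm.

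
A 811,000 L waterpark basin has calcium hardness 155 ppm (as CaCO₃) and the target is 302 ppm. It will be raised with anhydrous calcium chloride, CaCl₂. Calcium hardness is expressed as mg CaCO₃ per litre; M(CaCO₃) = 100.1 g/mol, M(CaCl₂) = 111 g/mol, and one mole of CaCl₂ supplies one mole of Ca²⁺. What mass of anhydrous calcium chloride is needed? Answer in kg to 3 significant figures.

132 kg

Hardness to add: (302 − 155) = 147 mg/L as CaCO₃ × 811,000 L = 119,200 g as CaCO₃.
Moles of Ca²⁺ (1 mol Ca²⁺ ≡ 1 mol CaCO₃): 119,200 / 100.1 g/mol = 1191 mol.
Mass of CaCl₂: 1191 × 111 = 132,200 g.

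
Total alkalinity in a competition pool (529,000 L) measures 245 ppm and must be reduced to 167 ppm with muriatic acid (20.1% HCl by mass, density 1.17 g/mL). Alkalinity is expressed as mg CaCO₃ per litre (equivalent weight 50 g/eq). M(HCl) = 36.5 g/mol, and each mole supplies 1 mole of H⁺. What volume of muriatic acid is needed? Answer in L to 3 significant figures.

Alkalinity to neutralize: (245 − 167) = 78 mg/L as CaCO₃ × 529,000 L = 41,260 g as CaCO₃.
Equivalents of H⁺ required: 41,260 ÷ 50 g/eq = 825.2 eq = 825.2 mol HCl.
Mass of HCl: 825.2 × 36.5 = 30,120 g.
Mass of 20.1% solution: 30,120 / 0.201 = 149,900 g.
Volume: 149,900 g ÷ 1.17 g/mL = 128,100 mL.

128 L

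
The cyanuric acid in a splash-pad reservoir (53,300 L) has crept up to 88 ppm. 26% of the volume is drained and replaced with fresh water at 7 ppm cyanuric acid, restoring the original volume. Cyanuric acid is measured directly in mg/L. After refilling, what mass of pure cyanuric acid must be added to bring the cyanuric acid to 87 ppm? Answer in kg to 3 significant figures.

1.07 kg

After draining 26% and refilling: 88 × 0.74 + 7 × 0.26 = 66.94 ppm.
Deficit to target: 87 − 66.94 = 20.06 mg/L.
Mass: 20.06 mg/L × 53,300 L = 1069 g cyanuric acid.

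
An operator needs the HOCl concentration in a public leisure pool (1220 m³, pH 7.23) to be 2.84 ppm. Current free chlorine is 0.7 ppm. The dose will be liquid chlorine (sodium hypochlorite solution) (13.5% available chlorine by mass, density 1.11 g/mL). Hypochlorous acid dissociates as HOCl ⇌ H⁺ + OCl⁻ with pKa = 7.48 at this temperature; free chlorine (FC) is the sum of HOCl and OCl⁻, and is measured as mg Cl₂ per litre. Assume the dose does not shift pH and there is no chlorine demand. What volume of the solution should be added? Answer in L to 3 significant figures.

Volume: 1220 m³ = 1,220,000 L.
[OCl⁻]/[HOCl] = 10^(pH − pKa) = 10^(7.23 − 7.48) = 0.5623; fraction as HOCl = 1/(1 + 0.5623) = 0.6401.
Free chlorine required for 2.84 ppm HOCl: 2.84 / 0.6401 = 4.437 ppm.
FC to add: 4.437 − 0.7 = 3.737 mg/L as Cl₂.
Cl₂ equivalent: 3.737 mg/L × 1,220,000 L = 4559 g.
Product at 13.5% available Cl: 4559 / 0.135 = 33,770 g.
Volume: 33,770 g ÷ 1.11 g/mL = 30,430 mL.

30.4 L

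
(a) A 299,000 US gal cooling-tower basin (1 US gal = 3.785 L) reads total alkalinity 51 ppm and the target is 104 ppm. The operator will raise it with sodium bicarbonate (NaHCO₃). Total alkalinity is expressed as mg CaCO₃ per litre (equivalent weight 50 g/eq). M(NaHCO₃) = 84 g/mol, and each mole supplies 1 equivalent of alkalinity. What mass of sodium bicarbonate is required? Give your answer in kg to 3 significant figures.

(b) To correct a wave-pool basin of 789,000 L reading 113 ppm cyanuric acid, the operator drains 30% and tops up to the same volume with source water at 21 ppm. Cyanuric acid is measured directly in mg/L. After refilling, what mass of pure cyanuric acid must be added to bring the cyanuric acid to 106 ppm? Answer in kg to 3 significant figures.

(a) 101 kg; (b) 16.3 kg

(a) Volume: 299,000 US gal × 3.785 L/gal = 1,131,715 L.
(a) Alkalinity to add: (104 − 51) = 53 mg/L as CaCO₃ × 1,131,715 L = 59,980 g as CaCO₃.
(a) Equivalents: 59,980 g ÷ 50 g/eq = 1200 eq.
(a) NaHCO₃ supplies 1 eq per mole → 1200 mol.
(a) Mass: 1200 mol × 84 g/mol = 100,800 g.

(b) After draining 30% and refilling: 113 × 0.70 + 21 × 0.30 = 85.4 ppm.
(b) Deficit to target: 106 − 85.4 = 20.6 mg/L.
(b) Mass: 20.6 mg/L × 789,000 L = 16,250 g cyanuric acid.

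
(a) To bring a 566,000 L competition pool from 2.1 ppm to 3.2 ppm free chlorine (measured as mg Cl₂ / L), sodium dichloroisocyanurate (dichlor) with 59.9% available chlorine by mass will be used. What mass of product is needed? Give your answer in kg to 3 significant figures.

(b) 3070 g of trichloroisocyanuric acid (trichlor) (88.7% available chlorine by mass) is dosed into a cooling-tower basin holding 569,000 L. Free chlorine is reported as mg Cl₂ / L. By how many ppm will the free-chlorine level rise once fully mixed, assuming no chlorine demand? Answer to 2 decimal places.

(a) 1.04 kg; (b) 4.79 ppm

(a) Chlorine deficit: 3.2 − 2.1 = 1.1 ppm = 1.1 mg/L as Cl₂.
(a) Cl₂ equivalent needed: 1.1 mg/L × 566,000 L = 622,600 mg = 622.6 g.
(a) Product at 59.9% available chlorine: 622.6 / 0.599 = 1039 g.

(b) Available chlorine delivered: 3070 g × 0.887 = 2723 g as Cl₂.
(b) Concentration rise: 2723 g / 569,000 L = 4.786 mg/L = 4.79 ppm.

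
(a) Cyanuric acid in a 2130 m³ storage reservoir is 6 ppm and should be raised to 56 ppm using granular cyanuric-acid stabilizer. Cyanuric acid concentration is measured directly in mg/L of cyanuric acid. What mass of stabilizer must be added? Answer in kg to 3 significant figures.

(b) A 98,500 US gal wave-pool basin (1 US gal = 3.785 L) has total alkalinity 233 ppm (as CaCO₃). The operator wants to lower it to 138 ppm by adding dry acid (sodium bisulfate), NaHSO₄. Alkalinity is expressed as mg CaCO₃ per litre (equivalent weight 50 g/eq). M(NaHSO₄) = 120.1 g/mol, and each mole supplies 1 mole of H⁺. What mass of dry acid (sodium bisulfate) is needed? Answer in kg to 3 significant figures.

(a) 106 kg; (b) 85.1 kg

(a) Volume: 2130 m³ = 2,130,000 L.
(a) CYA to add: (56 − 6) = 50 mg/L × 2,130,000 L = 106,500 g cyanuric acid.

(b) Volume: 98,500 US gal × 3.785 L/gal = 372,822 L.
(b) Alkalinity to neutralize: (233 − 138) = 95 mg/L as CaCO₃ × 372,822 L = 35,420 g as CaCO₃.
(b) Equivalents of H⁺ required: 35,420 ÷ 50 g/eq = 708.4 eq = 708.4 mol NaHSO₄.
(b) Mass of NaHSO₄: 708.4 × 120.1 = 85,070 g.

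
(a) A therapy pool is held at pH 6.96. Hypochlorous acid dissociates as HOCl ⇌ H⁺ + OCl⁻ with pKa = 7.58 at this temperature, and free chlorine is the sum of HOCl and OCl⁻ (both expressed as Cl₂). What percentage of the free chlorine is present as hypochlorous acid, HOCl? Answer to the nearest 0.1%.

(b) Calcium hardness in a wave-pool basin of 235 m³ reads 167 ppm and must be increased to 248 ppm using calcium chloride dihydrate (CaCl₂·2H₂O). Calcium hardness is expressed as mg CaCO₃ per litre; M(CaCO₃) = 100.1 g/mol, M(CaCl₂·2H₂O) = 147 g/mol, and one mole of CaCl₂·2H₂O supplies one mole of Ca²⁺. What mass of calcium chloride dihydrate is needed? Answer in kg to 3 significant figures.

(a) [OCl⁻]/[HOCl] = 10^(pH − pKa) = 10^(6.96 − 7.58) = 10^-0.62 = 0.2399.
(a) Fraction as HOCl = 1 / (1 + 0.2399) = 0.8065.

(b) Volume: 235 m³ = 235,000 L.
(b) Hardness to add: (248 − 167) = 81 mg/L as CaCO₃ × 235,000 L = 19,040 g as CaCO₃.
(b) Moles of Ca²⁺ (1 mol Ca²⁺ ≡ 1 mol CaCO₃): 19,040 / 100.1 g/mol = 190.2 mol.
(b) Mass of CaCl₂·2H₂O: 190.2 × 147 = 27,950 g.

(a) 80.7%; (b) 28.0 kg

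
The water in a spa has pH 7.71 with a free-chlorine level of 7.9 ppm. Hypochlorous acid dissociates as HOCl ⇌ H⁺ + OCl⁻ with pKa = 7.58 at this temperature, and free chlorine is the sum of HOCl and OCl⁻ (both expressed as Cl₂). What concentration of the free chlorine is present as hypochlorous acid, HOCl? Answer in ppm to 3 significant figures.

[OCl⁻]/[HOCl] = 10^(pH − pKa) = 10^(7.71 − 7.58) = 10^0.13 = 1.349.
Fraction as HOCl = 1 / (1 + 1.349) = 0.4257.
HOCl = 0.4257 × 7.9 ppm = 3.363 ppm.

3.36 ppm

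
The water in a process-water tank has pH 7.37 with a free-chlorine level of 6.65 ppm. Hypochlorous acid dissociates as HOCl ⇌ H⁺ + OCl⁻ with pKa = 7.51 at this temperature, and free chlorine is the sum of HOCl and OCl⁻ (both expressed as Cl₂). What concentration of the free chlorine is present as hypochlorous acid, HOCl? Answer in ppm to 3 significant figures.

3.86 ppm

[OCl⁻]/[HOCl] = 10^(pH − pKa) = 10^(7.37 − 7.51) = 10^-0.14 = 0.7244.
Fraction as HOCl = 1 / (1 + 0.7244) = 0.5799.
HOCl = 0.5799 × 6.65 ppm = 3.856 ppm.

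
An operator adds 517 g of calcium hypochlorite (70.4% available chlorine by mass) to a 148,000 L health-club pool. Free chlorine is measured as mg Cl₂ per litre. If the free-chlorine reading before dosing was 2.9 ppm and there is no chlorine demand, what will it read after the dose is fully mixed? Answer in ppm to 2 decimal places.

Available chlorine delivered: 517 g × 0.704 = 364 g as Cl₂.
Concentration rise: 364 g / 148,000 L = 2.459 mg/L = 2.46 ppm.
Final FC: 2.9 + 2.46 = 5.36 ppm.

5.36 ppm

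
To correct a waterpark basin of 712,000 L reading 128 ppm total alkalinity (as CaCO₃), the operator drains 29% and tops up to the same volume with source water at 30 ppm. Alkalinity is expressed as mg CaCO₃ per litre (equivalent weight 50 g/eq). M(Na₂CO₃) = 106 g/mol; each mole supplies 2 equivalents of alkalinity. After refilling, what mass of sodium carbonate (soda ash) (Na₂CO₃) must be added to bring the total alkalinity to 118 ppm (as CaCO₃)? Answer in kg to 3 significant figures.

13.9 kg

After draining 29% and refilling: 128 × 0.71 + 30 × 0.29 = 99.58 ppm.
Deficit to target: 118 − 99.58 = 18.42 mg/L.
As CaCO₃: 18.42 mg/L × 712,000 L = 13,120 g; ÷ 50 g/eq ÷ 2 = 131.2 mol Na₂CO₃.
Mass: 131.2 × 106 = 13,900 g.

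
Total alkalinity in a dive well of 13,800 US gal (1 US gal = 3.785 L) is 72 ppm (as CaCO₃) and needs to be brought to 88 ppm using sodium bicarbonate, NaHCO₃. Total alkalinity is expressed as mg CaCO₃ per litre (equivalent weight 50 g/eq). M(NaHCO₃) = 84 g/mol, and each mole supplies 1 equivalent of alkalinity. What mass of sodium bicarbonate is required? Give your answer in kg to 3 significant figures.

1.40 kg

Volume: 13,800 US gal × 3.785 L/gal = 52,233 L.
Alkalinity to add: (88 − 72) = 16 mg/L as CaCO₃ × 52,233 L = 835.7 g as CaCO₃.
Equivalents: 835.7 g ÷ 50 g/eq = 16.71 eq.
NaHCO₃ supplies 1 eq per mole → 16.71 mol.
Mass: 16.71 mol × 84 g/mol = 1404 g.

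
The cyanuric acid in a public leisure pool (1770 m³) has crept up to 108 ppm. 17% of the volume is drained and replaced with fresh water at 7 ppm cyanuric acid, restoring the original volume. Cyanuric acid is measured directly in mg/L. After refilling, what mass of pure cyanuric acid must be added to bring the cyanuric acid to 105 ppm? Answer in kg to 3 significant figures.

Volume: 1770 m³ = 1,770,000 L.
After draining 17% and refilling: 108 × 0.83 + 7 × 0.17 = 90.83 ppm.
Deficit to target: 105 − 90.83 = 14.17 mg/L.
Mass: 14.17 mg/L × 1,770,000 L = 25,080 g cyanuric acid.

25.1 kg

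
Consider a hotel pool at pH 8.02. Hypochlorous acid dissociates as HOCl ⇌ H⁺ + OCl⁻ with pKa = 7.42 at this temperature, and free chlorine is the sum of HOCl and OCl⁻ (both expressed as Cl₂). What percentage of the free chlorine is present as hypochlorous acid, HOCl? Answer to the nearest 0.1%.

[OCl⁻]/[HOCl] = 10^(pH − pKa) = 10^(8.02 − 7.42) = 10^0.60 = 3.981.
Fraction as HOCl = 1 / (1 + 3.981) = 0.2008.

20.1%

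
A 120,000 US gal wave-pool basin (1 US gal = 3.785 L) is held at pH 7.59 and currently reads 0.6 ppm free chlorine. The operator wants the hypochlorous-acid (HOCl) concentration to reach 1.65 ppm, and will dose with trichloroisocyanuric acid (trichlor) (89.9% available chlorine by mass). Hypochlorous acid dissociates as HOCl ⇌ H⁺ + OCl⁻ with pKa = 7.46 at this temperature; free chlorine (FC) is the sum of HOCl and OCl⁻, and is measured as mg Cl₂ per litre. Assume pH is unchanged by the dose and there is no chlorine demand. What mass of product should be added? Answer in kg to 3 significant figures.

1.66 kg

Volume: 120,000 US gal × 3.785 L/gal = 454,200 L.
[OCl⁻]/[HOCl] = 10^(pH − pKa) = 10^(7.59 − 7.46) = 1.349; fraction as HOCl = 1/(1 + 1.349) = 0.4257.
Free chlorine required for 1.65 ppm HOCl: 1.65 / 0.4257 = 3.876 ppm.
FC to add: 3.876 − 0.6 = 3.276 mg/L as Cl₂.
Cl₂ equivalent: 3.276 mg/L × 454,200 L = 1488 g.
Product at 89.9% available Cl: 1488 / 0.899 = 1655 g.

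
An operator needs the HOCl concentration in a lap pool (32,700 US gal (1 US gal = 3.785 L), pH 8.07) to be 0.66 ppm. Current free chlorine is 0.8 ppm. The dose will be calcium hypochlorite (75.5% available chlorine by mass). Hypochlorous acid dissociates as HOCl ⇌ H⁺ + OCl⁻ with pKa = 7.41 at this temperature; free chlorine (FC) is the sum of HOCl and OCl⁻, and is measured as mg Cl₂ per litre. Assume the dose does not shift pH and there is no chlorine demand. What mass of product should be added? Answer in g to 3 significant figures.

472 g

Volume: 32,700 US gal × 3.785 L/gal = 123,770 L.
[OCl⁻]/[HOCl] = 10^(pH − pKa) = 10^(8.07 − 7.41) = 4.571; fraction as HOCl = 1/(1 + 4.571) = 0.1795.
Free chlorine required for 0.66 ppm HOCl: 0.66 / 0.1795 = 3.677 ppm.
FC to add: 3.677 − 0.8 = 2.877 mg/L as Cl₂.
Cl₂ equivalent: 2.877 mg/L × 123,770 L = 356.1 g.
Product at 75.5% available Cl: 356.1 / 0.755 = 471.6 g.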